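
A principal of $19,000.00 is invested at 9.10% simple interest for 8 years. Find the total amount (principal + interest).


Total amount formula: A = P(1 + rt) = P + P·r·t
Interest: I = P × r × t = $19,000.00 × 0.091 × 8 = $13,832.00
A = P + I = $19,000.00 + $13,832.00 = $32,832.00

A = P + I = P(1 + rt) = $32,832.00


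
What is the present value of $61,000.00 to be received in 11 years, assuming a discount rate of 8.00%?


Present value formula: PV = FV / (1 + r)^t
PV = $61,000.00 / (1 + 0.08)^11
PV = $61,000.00 / 2.331639
PV = $26,161.85

PV = FV / (1 + r)^t = $26,161.85


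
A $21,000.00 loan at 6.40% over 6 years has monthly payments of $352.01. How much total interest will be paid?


Total paid over the life of the loan = PMT × n.
Total paid = $352.01 × 72 = $25,344.72
Total interest = total paid − principal = $25,344.72 − $21,000.00 = $4,344.72

Total interest = (PMT × n) - PV = $4,344.72


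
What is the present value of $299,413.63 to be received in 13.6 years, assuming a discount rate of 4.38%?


Present value formula: PV = FV / (1 + r)^t
PV = $299,413.63 / (1 + 0.0438)^13.6
PV = $299,413.63 / 1.79141076
PV = $167,138.46

PV = FV / (1 + r)^t = $167,138.46


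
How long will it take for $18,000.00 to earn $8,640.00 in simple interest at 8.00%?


Rearrange the simple interest formula for t:
I = P × r × t  ⇒  t = I / (P × r)
t = $8,640.00 / ($18,000.00 × 0.08)
t = 6

t = I/(P×r) = 6 years


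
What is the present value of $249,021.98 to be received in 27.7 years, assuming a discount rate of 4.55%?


Present value formula: PV = FV / (1 + r)^t
PV = $249,021.98 / (1 + 0.0455)^27.7
PV = $249,021.98 / 3.4298555
PV = $72,604.22

PV = FV / (1 + r)^t = $72,604.22


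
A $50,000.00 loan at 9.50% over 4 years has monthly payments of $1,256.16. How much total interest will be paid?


Total paid over the life of the loan = PMT × n.
Total paid = $1,256.16 × 48 = $60,295.68
Total interest = total paid − principal = $60,295.68 − $50,000.00 = $10,295.68

Total interest = (PMT × n) - PV = $10,295.68


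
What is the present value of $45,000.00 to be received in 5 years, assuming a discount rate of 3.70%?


Present value formula: PV = FV / (1 + r)^t
PV = $45,000.00 / (1 + 0.037)^5
PV = $45,000.00 / 1.199206
PV = $37,524.83

PV = FV / (1 + r)^t = $37,524.83


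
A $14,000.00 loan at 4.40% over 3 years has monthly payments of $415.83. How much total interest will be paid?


Total paid over the life of the loan = PMT × n.
Total paid = $415.83 × 36 = $14,969.88
Total interest = total paid − principal = $14,969.88 − $14,000.00 = $969.88

Total interest = (PMT × n) - PV = $969.88


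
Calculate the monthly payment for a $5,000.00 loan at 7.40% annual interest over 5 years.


Loan payment formula: PMT = PV × r / (1 − (1 + r)^(−n))
Monthly rate r = 0.074/12 ≈ 0.00616667, n = 60 months
Denominator: 1 − (1 + 0.074/12)^(−60) = 0.308480
PMT = $5,000.00 × (0.074/12) / 0.308480
PMT = $99.95 per month

PMT = PV × r / (1-(1+r)^(-n)) = $99.95/month


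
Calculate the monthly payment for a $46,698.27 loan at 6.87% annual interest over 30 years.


Loan payment formula: PMT = PV × r / (1 − (1 + r)^(−n))
Monthly rate r = 0.0687/12 = 0.005725, n = 360 months
Denominator: 1 − (1 + 0.0687/12)^(−360) = 0.871923
PMT = $46,698.27 × (0.0687/12) / 0.871923
PMT = $306.62 per month

PMT = PV × r / (1-(1+r)^(-n)) = $306.62/month


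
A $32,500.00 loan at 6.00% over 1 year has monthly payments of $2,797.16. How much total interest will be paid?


Total paid over the life of the loan = PMT × n.
Total paid = $2,797.16 × 12 = $33,565.92
Total interest = total paid − principal = $33,565.92 − $32,500.00 = $1,065.92

Total interest = (PMT × n) - PV = $1,065.92


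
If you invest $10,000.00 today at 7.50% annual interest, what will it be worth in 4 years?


Future value formula: FV = PV × (1 + r)^t
FV = $10,000.00 × (1 + 0.075)^4
FV = $10,000.00 × 1.335469
FV = $13,354.69

FV = PV × (1 + r)^t = $13,354.69


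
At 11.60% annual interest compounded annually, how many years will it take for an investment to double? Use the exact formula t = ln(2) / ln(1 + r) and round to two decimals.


Doubling condition: (1 + r)^t = 2
Take ln of both sides: t × ln(1 + r) = ln(2)
t = ln(2) / ln(1 + r)
t = 0.693147 / 0.109751
t = 6.32

t = ln(2) / ln(1 + r) = 6.32 years


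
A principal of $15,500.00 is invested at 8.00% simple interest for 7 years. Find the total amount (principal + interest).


Total amount formula: A = P(1 + rt) = P + P·r·t
Interest: I = P × r × t = $15,500.00 × 0.08 × 7 = $8,680.00
A = P + I = $15,500.00 + $8,680.00 = $24,180.00

A = P + I = P(1 + rt) = $24,180.00


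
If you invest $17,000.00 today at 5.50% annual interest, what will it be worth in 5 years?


Future value formula: FV = PV × (1 + r)^t
FV = $17,000.00 × (1 + 0.055)^5
FV = $17,000.00 × 1.306960
FV = $22,218.32

FV = PV × (1 + r)^t = $22,218.32


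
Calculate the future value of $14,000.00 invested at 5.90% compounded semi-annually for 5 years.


Compound interest formula: A = P(1 + r/n)^(nt)
A = $14,000.00 × (1 + 0.059/2)^(2 × 5)
Growth factor: (1 + 0.059/2)^10 = 1.3374067
A = $14,000.00 × 1.3374067
A = $18,723.69

A = P(1 + r/n)^(nt) = $18,723.69


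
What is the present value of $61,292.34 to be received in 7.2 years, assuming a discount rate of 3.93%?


Present value formula: PV = FV / (1 + r)^t
PV = $61,292.34 / (1 + 0.0393)^7.2
PV = $61,292.34 / 1.3198807
PV = $46,437.79

PV = FV / (1 + r)^t = $46,437.79


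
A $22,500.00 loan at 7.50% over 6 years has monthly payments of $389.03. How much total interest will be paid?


Total paid over the life of the loan = PMT × n.
Total paid = $389.03 × 72 = $28,010.16
Total interest = total paid − principal = $28,010.16 − $22,500.00 = $5,510.16

Total interest = (PMT × n) - PV = $5,510.16


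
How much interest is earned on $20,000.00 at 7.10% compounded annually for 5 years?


Compound interest earned = final amount − principal.
A = P(1 + r/n)^(nt) = $20,000.00 × (1 + 0.071/1)^(1 × 5) = $28,182.36
Interest = A − P = $28,182.36 − $20,000.00 = $8,182.36

Interest = A - P = $8,182.36


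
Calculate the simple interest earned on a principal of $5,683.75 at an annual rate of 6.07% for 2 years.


Simple interest formula: I = P × r × t
I = $5,683.75 × 0.0607 × 2
I = $690.01

I = P × r × t = $690.01


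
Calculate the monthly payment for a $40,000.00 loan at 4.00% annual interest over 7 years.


Loan payment formula: PMT = PV × r / (1 − (1 + r)^(−n))
Monthly rate r = 0.04/12 ≈ 0.00333333, n = 84 months
Denominator: 1 − (1 + 0.04/12)^(−84) = 0.243864
PMT = $40,000.00 × (0.04/12) / 0.243864
PMT = $546.75 per month

PMT = PV × r / (1-(1+r)^(-n)) = $546.75/month


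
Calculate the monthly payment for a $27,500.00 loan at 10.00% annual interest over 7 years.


Loan payment formula: PMT = PV × r / (1 − (1 + r)^(−n))
Monthly rate r = 0.1/12 ≈ 0.00833333, n = 84 months
Denominator: 1 − (1 + 0.1/12)^(−84) = 0.501972
PMT = $27,500.00 × (0.1/12) / 0.501972
PMT = $456.53 per month

PMT = PV × r / (1-(1+r)^(-n)) = $456.53/month


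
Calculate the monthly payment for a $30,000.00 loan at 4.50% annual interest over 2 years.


Loan payment formula: PMT = PV × r / (1 − (1 + r)^(−n))
Monthly rate r = 0.045/12 = 0.00375, n = 24 months
Denominator: 1 − (1 + 0.045/12)^(−24) = 0.085915
PMT = $30,000.00 × (0.045/12) / 0.085915
PMT = $1,309.43 per month

PMT = PV × r / (1-(1+r)^(-n)) = $1,309.43/month


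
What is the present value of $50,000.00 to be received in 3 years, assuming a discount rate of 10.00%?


Present value formula: PV = FV / (1 + r)^t
PV = $50,000.00 / (1 + 0.1)^3
PV = $50,000.00 / 1.331000
PV = $37,565.74

PV = FV / (1 + r)^t = $37,565.74


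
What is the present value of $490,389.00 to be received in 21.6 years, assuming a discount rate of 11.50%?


Present value formula: PV = FV / (1 + r)^t
PV = $490,389.00 / (1 + 0.115)^21.6
PV = $490,389.00 / 10.498739
PV = $46,709.32

PV = FV / (1 + r)^t = $46,709.32


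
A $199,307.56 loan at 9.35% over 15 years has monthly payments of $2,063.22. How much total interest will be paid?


Total paid over the life of the loan = PMT × n.
Total paid = $2,063.22 × 180 = $371,379.60
Total interest = total paid − principal = $371,379.60 − $199,307.56 = $172,072.04

Total interest = (PMT × n) - PV = $172,072.04


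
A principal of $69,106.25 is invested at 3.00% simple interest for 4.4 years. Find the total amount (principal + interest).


Total amount formula: A = P(1 + rt) = P + P·r·t
Interest: I = P × r × t = $69,106.25 × 0.03 × 4.4 = $9,122.03
A = P + I = $69,106.25 + $9,122.03 = $78,228.28

A = P + I = P(1 + rt) = $78,228.28


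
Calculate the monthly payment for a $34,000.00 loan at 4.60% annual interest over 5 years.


Loan payment formula: PMT = PV × r / (1 − (1 + r)^(−n))
Monthly rate r = 0.046/12 ≈ 0.00383333, n = 60 months
Denominator: 1 − (1 + 0.046/12)^(−60) = 0.205117
PMT = $34,000.00 × (0.046/12) / 0.205117
PMT = $635.41 per month

PMT = PV × r / (1-(1+r)^(-n)) = $635.41/month


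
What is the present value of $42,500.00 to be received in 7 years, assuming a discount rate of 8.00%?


Present value formula: PV = FV / (1 + r)^t
PV = $42,500.00 / (1 + 0.08)^7
PV = $42,500.00 / 1.7138243
PV = $24,798.34

PV = FV / (1 + r)^t = $24,798.34


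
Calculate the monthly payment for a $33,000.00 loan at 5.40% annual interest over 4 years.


Loan payment formula: PMT = PV × r / (1 − (1 + r)^(−n))
Monthly rate r = 0.054/12 = 0.0045, n = 48 months
Denominator: 1 − (1 + 0.054/12)^(−48) = 0.193874
PMT = $33,000.00 × (0.054/12) / 0.193874
PMT = $765.96 per month

PMT = PV × r / (1-(1+r)^(-n)) = $765.96/month


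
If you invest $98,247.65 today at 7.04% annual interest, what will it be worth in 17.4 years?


Future value formula: FV = PV × (1 + r)^t
FV = $98,247.65 × (1 + 0.0704)^17.4
FV = $98,247.65 × 3.2666466
FV = $320,940.35

FV = PV × (1 + r)^t = $320,940.35


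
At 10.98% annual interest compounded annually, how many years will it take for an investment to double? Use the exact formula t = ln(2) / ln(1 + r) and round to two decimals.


Doubling condition: (1 + r)^t = 2
Take ln of both sides: t × ln(1 + r) = ln(2)
t = ln(2) / ln(1 + r)
t = 0.693147 / 0.104180
t = 6.65

t = ln(2) / ln(1 + r) = 6.65 years


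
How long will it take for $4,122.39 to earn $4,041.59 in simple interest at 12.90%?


Rearrange the simple interest formula for t:
I = P × r × t  ⇒  t = I / (P × r)
t = $4,041.59 / ($4,122.39 × 0.129)
t = 7.6

t = I/(P×r) = 7.6 years


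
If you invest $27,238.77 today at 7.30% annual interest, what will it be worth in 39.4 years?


Future value formula: FV = PV × (1 + r)^t
FV = $27,238.77 × (1 + 0.073)^39.4
FV = $27,238.77 × 16.0556926
FV = $437,337.32

FV = PV × (1 + r)^t = $437,337.32


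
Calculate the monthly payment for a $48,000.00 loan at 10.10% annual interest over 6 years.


Loan payment formula: PMT = PV × r / (1 − (1 + r)^(−n))
Monthly rate r = 0.101/12 ≈ 0.00841667, n = 72 months
Denominator: 1 − (1 + 0.101/12)^(−72) = 0.453086
PMT = $48,000.00 × (0.101/12) / 0.453086
PMT = $891.66 per month

PMT = PV × r / (1-(1+r)^(-n)) = $891.66/month


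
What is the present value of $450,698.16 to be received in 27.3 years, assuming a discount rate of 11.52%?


Present value formula: PV = FV / (1 + r)^t
PV = $450,698.16 / (1 + 0.1152)^27.3
PV = $450,698.16 / 19.621417
PV = $22,969.70

PV = FV / (1 + r)^t = $22,969.70


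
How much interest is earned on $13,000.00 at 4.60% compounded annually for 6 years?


Compound interest earned = final amount − principal.
A = P(1 + r/n)^(nt) = $13,000.00 × (1 + 0.046/1)^(1 × 6) = $17,026.82
Interest = A − P = $17,026.82 − $13,000.00 = $4,026.82

Interest = A - P = $4,026.82


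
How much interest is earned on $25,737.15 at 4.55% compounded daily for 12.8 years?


Compound interest earned = final amount − principal.
A = P(1 + r/n)^(nt) = $25,737.15 × (1 + 0.0455/365)^(365 × 12.8) = $46,076.32
Interest = A − P = $46,076.32 − $25,737.15 = $20,339.17

Interest = A - P = $20,339.17


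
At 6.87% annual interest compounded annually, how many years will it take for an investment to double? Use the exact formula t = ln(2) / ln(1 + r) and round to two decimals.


Doubling condition: (1 + r)^t = 2
Take ln of both sides: t × ln(1 + r) = ln(2)
t = ln(2) / ln(1 + r)
t = 0.693147 / 0.066443
t = 10.43

t = ln(2) / ln(1 + r) = 10.43 years


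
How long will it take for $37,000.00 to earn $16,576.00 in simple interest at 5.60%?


Rearrange the simple interest formula for t:
I = P × r × t  ⇒  t = I / (P × r)
t = $16,576.00 / ($37,000.00 × 0.056)
t = 8

t = I/(P×r) = 8 years


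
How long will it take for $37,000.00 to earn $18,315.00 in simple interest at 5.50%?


Rearrange the simple interest formula for t:
I = P × r × t  ⇒  t = I / (P × r)
t = $18,315.00 / ($37,000.00 × 0.055)
t = 9

t = I/(P×r) = 9 years


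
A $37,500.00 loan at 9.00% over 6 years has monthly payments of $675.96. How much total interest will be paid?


Total paid over the life of the loan = PMT × n.
Total paid = $675.96 × 72 = $48,669.12
Total interest = total paid − principal = $48,669.12 − $37,500.00 = $11,169.12

Total interest = (PMT × n) - PV = $11,169.12


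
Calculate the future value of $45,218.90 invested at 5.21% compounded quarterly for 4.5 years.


Compound interest formula: A = P(1 + r/n)^(nt)
A = $45,218.90 × (1 + 0.0521/4)^(4 × 4.5)
Growth factor: (1 + 0.0521/4)^18 = 1.262301
A = $45,218.90 × 1.262301
A = $57,079.86

A = P(1 + r/n)^(nt) = $57,079.86


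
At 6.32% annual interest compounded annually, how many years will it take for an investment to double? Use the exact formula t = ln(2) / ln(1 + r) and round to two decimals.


Doubling condition: (1 + r)^t = 2
Take ln of both sides: t × ln(1 + r) = ln(2)
t = ln(2) / ln(1 + r)
t = 0.693147 / 0.061283
t = 11.31

t = ln(2) / ln(1 + r) = 11.31 years


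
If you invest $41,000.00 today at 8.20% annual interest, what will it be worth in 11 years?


Future value formula: FV = PV × (1 + r)^t
FV = $41,000.00 × (1 + 0.082)^11
FV = $41,000.00 × 2.3795776
FV = $97,562.68

FV = PV × (1 + r)^t = $97,562.68


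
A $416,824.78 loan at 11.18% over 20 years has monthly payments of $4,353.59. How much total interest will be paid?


Total paid over the life of the loan = PMT × n.
Total paid = $4,353.59 × 240 = $1,044,861.60
Total interest = total paid − principal = $1,044,861.60 − $416,824.78 = $628,036.82

Total interest = (PMT × n) - PV = $628,036.82


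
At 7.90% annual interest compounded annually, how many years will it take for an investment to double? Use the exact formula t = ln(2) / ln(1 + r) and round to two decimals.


Doubling condition: (1 + r)^t = 2
Take ln of both sides: t × ln(1 + r) = ln(2)
t = ln(2) / ln(1 + r)
t = 0.693147 / 0.076035
t = 9.12

t = ln(2) / ln(1 + r) = 9.12 years


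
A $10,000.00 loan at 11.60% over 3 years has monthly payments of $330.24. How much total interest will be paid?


Total paid over the life of the loan = PMT × n.
Total paid = $330.24 × 36 = $11,888.64
Total interest = total paid − principal = $11,888.64 − $10,000.00 = $1,888.64

Total interest = (PMT × n) - PV = $1,888.64


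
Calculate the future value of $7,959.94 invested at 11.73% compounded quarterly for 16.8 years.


Compound interest formula: A = P(1 + r/n)^(nt)
A = $7,959.94 × (1 + 0.1173/4)^(4 × 16.8)
Growth factor: (1 + 0.1173/4)^67.2 = 6.974762
A = $7,959.94 × 6.974762
A = $55,518.69

A = P(1 + r/n)^(nt) = $55,518.69


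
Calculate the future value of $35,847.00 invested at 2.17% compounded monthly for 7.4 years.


Compound interest formula: A = P(1 + r/n)^(nt)
A = $35,847.00 × (1 + 0.0217/12)^(12 × 7.4)
Growth factor: (1 + 0.0217/12)^88.8 = 1.1740214
A = $35,847.00 × 1.1740214
A = $42,085.15

A = P(1 + r/n)^(nt) = $42,085.15


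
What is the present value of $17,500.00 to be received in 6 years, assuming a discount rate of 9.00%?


Present value formula: PV = FV / (1 + r)^t
PV = $17,500.00 / (1 + 0.09)^6
PV = $17,500.00 / 1.677100
PV = $10,434.68

PV = FV / (1 + r)^t = $10,434.68


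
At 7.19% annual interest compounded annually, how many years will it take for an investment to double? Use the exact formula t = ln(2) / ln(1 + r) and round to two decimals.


Doubling condition: (1 + r)^t = 2
Take ln of both sides: t × ln(1 + r) = ln(2)
t = ln(2) / ln(1 + r)
t = 0.693147 / 0.069433
t = 9.98

t = ln(2) / ln(1 + r) = 9.98 years


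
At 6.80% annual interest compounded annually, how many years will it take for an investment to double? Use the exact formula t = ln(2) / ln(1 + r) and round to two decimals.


Doubling condition: (1 + r)^t = 2
Take ln of both sides: t × ln(1 + r) = ln(2)
t = ln(2) / ln(1 + r)
t = 0.693147 / 0.065788
t = 10.54

t = ln(2) / ln(1 + r) = 10.54 years


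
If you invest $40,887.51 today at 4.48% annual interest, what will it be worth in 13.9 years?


Future value formula: FV = PV × (1 + r)^t
FV = $40,887.51 × (1 + 0.0448)^13.9
FV = $40,887.51 × 1.8389121
FV = $75,188.54

FV = PV × (1 + r)^t = $75,188.54


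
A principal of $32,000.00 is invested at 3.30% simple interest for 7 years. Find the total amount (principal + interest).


Total amount formula: A = P(1 + rt) = P + P·r·t
Interest: I = P × r × t = $32,000.00 × 0.033 × 7 = $7,392.00
A = P + I = $32,000.00 + $7,392.00 = $39,392.00

A = P + I = P(1 + rt) = $39,392.00


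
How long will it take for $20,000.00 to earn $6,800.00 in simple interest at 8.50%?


Rearrange the simple interest formula for t:
I = P × r × t  ⇒  t = I / (P × r)
t = $6,800.00 / ($20,000.00 × 0.085)
t = 4

t = I/(P×r) = 4 years


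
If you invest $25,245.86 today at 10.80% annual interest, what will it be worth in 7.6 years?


Future value formula: FV = PV × (1 + r)^t
FV = $25,245.86 × (1 + 0.108)^7.6
FV = $25,245.86 × 2.180229
FV = $55,041.76

FV = PV × (1 + r)^t = $55,041.76


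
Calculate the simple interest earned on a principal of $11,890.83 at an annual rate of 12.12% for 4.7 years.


Simple interest formula: I = P × r × t
I = $11,890.83 × 0.1212 × 4.7
I = $6,773.49

I = P × r × t = $6,773.49


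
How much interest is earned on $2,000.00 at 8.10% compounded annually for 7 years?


Compound interest earned = final amount − principal.
A = P(1 + r/n)^(nt) = $2,000.00 × (1 + 0.081/1)^(1 × 7) = $3,449.93
Interest = A − P = $3,449.93 − $2,000.00 = $1,449.93

Interest = A - P = $1,449.93


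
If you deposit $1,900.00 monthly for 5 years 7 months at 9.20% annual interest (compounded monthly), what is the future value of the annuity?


Future value of an ordinary annuity: FV = PMT × ((1 + r)^n − 1) / r
Monthly rate r = 0.092/12 ≈ 0.00766667, n = 67
FV = $1,900.00 × ((1 + 0.092/12)^67 − 1) / (0.092/12)
FV = $1,900.00 × 87.148344
FV = $165,581.85

FV = PMT × ((1+r)^n - 1)/r = $165,581.85


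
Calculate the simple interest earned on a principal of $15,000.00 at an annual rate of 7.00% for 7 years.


Simple interest formula: I = P × r × t
I = $15,000.00 × 0.07 × 7
I = $7,350.00

I = P × r × t = $7,350.00


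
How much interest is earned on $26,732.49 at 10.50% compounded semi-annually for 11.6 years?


Compound interest earned = final amount − principal.
A = P(1 + r/n)^(nt) = $26,732.49 × (1 + 0.105/2)^(2 × 11.6) = $87,617.78
Interest = A − P = $87,617.78 − $26,732.49 = $60,885.29

Interest = A - P = $60,885.29


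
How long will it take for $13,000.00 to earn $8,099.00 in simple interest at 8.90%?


Rearrange the simple interest formula for t:
I = P × r × t  ⇒  t = I / (P × r)
t = $8,099.00 / ($13,000.00 × 0.089)
t = 7

t = I/(P×r) = 7 years


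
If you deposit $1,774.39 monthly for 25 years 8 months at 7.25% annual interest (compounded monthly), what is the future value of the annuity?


Future value of an ordinary annuity: FV = PMT × ((1 + r)^n − 1) / r
Monthly rate r = 0.0725/12 ≈ 0.00604167, n = 308
FV = $1,774.39 × ((1 + 0.0725/12)^308 − 1) / (0.0725/12)
FV = $1,774.39 × 892.667247
FV = $1,583,939.84

FV = PMT × ((1+r)^n - 1)/r = $1,583,939.84


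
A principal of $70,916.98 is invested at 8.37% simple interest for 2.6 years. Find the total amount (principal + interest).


Total amount formula: A = P(1 + rt) = P + P·r·t
Interest: I = P × r × t = $70,916.98 × 0.0837 × 2.6 = $15,432.95
A = P + I = $70,916.98 + $15,432.95 = $86,349.93

A = P + I = P(1 + rt) = $86,349.93


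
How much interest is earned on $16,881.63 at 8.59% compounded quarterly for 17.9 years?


Compound interest earned = final amount − principal.
A = P(1 + r/n)^(nt) = $16,881.63 × (1 + 0.0859/4)^(4 × 17.9) = $77,289.54
Interest = A − P = $77,289.54 − $16,881.63 = $60,407.91

Interest = A - P = $60,407.91


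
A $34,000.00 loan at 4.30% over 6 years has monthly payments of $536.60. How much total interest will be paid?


Total paid over the life of the loan = PMT × n.
Total paid = $536.60 × 72 = $38,635.20
Total interest = total paid − principal = $38,635.20 − $34,000.00 = $4,635.20

Total interest = (PMT × n) - PV = $4,635.20


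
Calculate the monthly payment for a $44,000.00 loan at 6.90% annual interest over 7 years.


Loan payment formula: PMT = PV × r / (1 − (1 + r)^(−n))
Monthly rate r = 0.069/12 = 0.00575, n = 84 months
Denominator: 1 − (1 + 0.069/12)^(−84) = 0.382216
PMT = $44,000.00 × (0.069/12) / 0.382216
PMT = $661.93 per month

PMT = PV × r / (1-(1+r)^(-n)) = $661.93/month


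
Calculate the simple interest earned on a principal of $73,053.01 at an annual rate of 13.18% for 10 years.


Simple interest formula: I = P × r × t
I = $73,053.01 × 0.1318 × 10
I = $96,283.87

I = P × r × t = $96,283.87


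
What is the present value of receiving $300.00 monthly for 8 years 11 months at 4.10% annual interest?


Present value of an ordinary annuity: PV = PMT × (1 − (1 + r)^(−n)) / r
Monthly rate r = 0.041/12 ≈ 0.00341667, n = 107
PV = $300.00 × (1 − (1 + 0.041/12)^(−107)) / (0.041/12)
PV = $300.00 × 89.495335
PV = $26,848.60

PV = PMT × (1-(1+r)^(-n))/r = $26,848.60


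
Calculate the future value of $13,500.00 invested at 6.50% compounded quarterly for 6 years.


Compound interest formula: A = P(1 + r/n)^(nt)
A = $13,500.00 × (1 + 0.065/4)^(4 × 6)
Growth factor: (1 + 0.065/4)^24 = 1.472358
A = $13,500.00 × 1.472358
A = $19,876.83

A = P(1 + r/n)^(nt) = $19,876.83


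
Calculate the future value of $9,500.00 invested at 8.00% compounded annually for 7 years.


Compound interest formula: A = P(1 + r/n)^(nt)
A = $9,500.00 × (1 + 0.08/1)^(1 × 7)
Growth factor: (1 + 0.08/1)^7 = 1.713824
A = $9,500.00 × 1.713824
A = $16,281.33

A = P(1 + r/n)^(nt) = $16,281.33


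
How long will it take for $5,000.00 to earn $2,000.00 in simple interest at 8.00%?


Rearrange the simple interest formula for t:
I = P × r × t  ⇒  t = I / (P × r)
t = $2,000.00 / ($5,000.00 × 0.08)
t = 5

t = I/(P×r) = 5 years


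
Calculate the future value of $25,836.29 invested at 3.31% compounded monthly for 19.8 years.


Compound interest formula: A = P(1 + r/n)^(nt)
A = $25,836.29 × (1 + 0.0331/12)^(12 × 19.8)
Growth factor: (1 + 0.0331/12)^237.6 = 1.9241374
A = $25,836.29 × 1.9241374
A = $49,712.57

A = P(1 + r/n)^(nt) = $49,712.57


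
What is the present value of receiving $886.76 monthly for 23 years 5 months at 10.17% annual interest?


Present value of an ordinary annuity: PV = PMT × (1 − (1 + r)^(−n)) / r
Monthly rate r = 0.1017/12 = 0.008475, n = 281
PV = $886.76 × (1 − (1 + 0.1017/12)^(−281)) / (0.1017/12)
PV = $886.76 × 106.979800
PV = $94,865.41

PV = PMT × (1-(1+r)^(-n))/r = $94,865.41


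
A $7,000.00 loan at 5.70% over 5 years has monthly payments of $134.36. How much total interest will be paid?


Total paid over the life of the loan = PMT × n.
Total paid = $134.36 × 60 = $8,061.60
Total interest = total paid − principal = $8,061.60 − $7,000.00 = $1,061.60

Total interest = (PMT × n) - PV = $1,061.60


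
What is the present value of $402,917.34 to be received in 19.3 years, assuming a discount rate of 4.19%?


Present value formula: PV = FV / (1 + r)^t
PV = $402,917.34 / (1 + 0.0419)^19.3
PV = $402,917.34 / 2.208221
PV = $182,462.42

PV = FV / (1 + r)^t = $182,462.42


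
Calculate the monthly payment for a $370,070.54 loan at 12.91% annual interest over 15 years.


Loan payment formula: PMT = PV × r / (1 − (1 + r)^(−n))
Monthly rate r = 0.1291/12 ≈ 0.01075833, n = 180 months
Denominator: 1 − (1 + 0.1291/12)^(−180) = 0.854293
PMT = $370,070.54 × (0.1291/12) / 0.854293
PMT = $4,660.39 per month

PMT = PV × r / (1-(1+r)^(-n)) = $4,660.39/month


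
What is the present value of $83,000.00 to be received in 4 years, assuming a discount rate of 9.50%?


Present value formula: PV = FV / (1 + r)^t
PV = $83,000.00 / (1 + 0.095)^4
PV = $83,000.00 / 1.43766095
PV = $57,732.67

PV = FV / (1 + r)^t = $57,732.67


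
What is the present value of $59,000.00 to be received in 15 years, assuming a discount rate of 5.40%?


Present value formula: PV = FV / (1 + r)^t
PV = $59,000.00 / (1 + 0.054)^15
PV = $59,000.00 / 2.200945
PV = $26,806.67

PV = FV / (1 + r)^t = $26,806.67


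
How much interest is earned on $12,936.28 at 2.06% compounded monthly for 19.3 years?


Compound interest earned = final amount − principal.
A = P(1 + r/n)^(nt) = $12,936.28 × (1 + 0.0206/12)^(12 × 19.3) = $19,245.45
Interest = A − P = $19,245.45 − $12,936.28 = $6,309.17

Interest = A - P = $6,309.17


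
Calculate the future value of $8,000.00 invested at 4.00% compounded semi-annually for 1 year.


Compound interest formula: A = P(1 + r/n)^(nt)
A = $8,000.00 × (1 + 0.04/2)^(2 × 1)
Growth factor: (1 + 0.04/2)^2 = 1.040400
A = $8,000.00 × 1.040400
A = $8,323.20

A = P(1 + r/n)^(nt) = $8,323.20


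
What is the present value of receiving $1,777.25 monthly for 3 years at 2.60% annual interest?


Present value of an ordinary annuity: PV = PMT × (1 − (1 + r)^(−n)) / r
Monthly rate r = 0.026/12 ≈ 0.00216667, n = 36
PV = $1,777.25 × (1 − (1 + 0.026/12)^(−36)) / (0.026/12)
PV = $1,777.25 × 34.595780
PV = $61,485.35

PV = PMT × (1-(1+r)^(-n))/r = $61,485.35


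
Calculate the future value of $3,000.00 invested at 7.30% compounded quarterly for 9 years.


Compound interest formula: A = P(1 + r/n)^(nt)
A = $3,000.00 × (1 + 0.073/4)^(4 × 9)
Growth factor: (1 + 0.073/4)^36 = 1.9176047
A = $3,000.00 × 1.9176047
A = $5,752.81

A = P(1 + r/n)^(nt) = $5,752.81


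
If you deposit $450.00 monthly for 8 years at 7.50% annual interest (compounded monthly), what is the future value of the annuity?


Future value of an ordinary annuity: FV = PMT × ((1 + r)^n − 1) / r
Monthly rate r = 0.075/12 = 0.00625, n = 96
FV = $450.00 × ((1 + 0.075/12)^96 − 1) / (0.075/12)
FV = $450.00 × 130.995147
FV = $58,947.82

FV = PMT × ((1+r)^n - 1)/r = $58,947.82


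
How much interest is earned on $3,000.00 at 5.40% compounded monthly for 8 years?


Compound interest earned = final amount − principal.
A = P(1 + r/n)^(nt) = $3,000.00 × (1 + 0.054/12)^(12 × 8) = $4,616.53
Interest = A − P = $4,616.53 − $3,000.00 = $1,616.53

Interest = A - P = $1,616.53


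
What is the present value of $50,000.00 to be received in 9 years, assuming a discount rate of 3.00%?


Present value formula: PV = FV / (1 + r)^t
PV = $50,000.00 / (1 + 0.03)^9
PV = $50,000.00 / 1.304773
PV = $38,320.84

PV = FV / (1 + r)^t = $38,320.84


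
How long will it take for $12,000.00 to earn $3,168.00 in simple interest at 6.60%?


Rearrange the simple interest formula for t:
I = P × r × t  ⇒  t = I / (P × r)
t = $3,168.00 / ($12,000.00 × 0.066)
t = 4

t = I/(P×r) = 4 years


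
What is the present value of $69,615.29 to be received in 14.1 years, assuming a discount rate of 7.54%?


Present value formula: PV = FV / (1 + r)^t
PV = $69,615.29 / (1 + 0.0754)^14.1
PV = $69,615.29 / 2.787003
PV = $24,978.55

PV = FV / (1 + r)^t = $24,978.55


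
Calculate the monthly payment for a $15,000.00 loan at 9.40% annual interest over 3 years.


Loan payment formula: PMT = PV × r / (1 − (1 + r)^(−n))
Monthly rate r = 0.094/12 ≈ 0.00783333, n = 36 months
Denominator: 1 − (1 + 0.094/12)^(−36) = 0.244897
PMT = $15,000.00 × (0.094/12) / 0.244897
PMT = $479.79 per month

PMT = PV × r / (1-(1+r)^(-n)) = $479.79/month


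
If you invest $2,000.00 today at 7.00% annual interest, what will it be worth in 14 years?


Future value formula: FV = PV × (1 + r)^t
FV = $2,000.00 × (1 + 0.07)^14
FV = $2,000.00 × 2.578534
FV = $5,157.07

FV = PV × (1 + r)^t = $5,157.07


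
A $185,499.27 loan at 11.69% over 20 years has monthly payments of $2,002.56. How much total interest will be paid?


Total paid over the life of the loan = PMT × n.
Total paid = $2,002.56 × 240 = $480,614.40
Total interest = total paid − principal = $480,614.40 − $185,499.27 = $295,115.13

Total interest = (PMT × n) - PV = $295,115.13


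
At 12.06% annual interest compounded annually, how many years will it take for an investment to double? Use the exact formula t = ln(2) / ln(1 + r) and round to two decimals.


Doubling condition: (1 + r)^t = 2
Take ln of both sides: t × ln(1 + r) = ln(2)
t = ln(2) / ln(1 + r)
t = 0.693147 / 0.113864
t = 6.09

t = ln(2) / ln(1 + r) = 6.09 years


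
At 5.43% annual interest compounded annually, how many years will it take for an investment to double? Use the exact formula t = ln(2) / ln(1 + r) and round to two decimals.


Doubling condition: (1 + r)^t = 2
Take ln of both sides: t × ln(1 + r) = ln(2)
t = ln(2) / ln(1 + r)
t = 0.693147 / 0.052877
t = 13.11

t = ln(2) / ln(1 + r) = 13.11 years


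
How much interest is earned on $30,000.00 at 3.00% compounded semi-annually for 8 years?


Compound interest earned = final amount − principal.
A = P(1 + r/n)^(nt) = $30,000.00 × (1 + 0.03/2)^(2 × 8) = $38,069.57
Interest = A − P = $38,069.57 − $30,000.00 = $8,069.57

Interest = A - P = $8,069.57


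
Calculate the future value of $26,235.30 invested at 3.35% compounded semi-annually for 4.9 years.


Compound interest formula: A = P(1 + r/n)^(nt)
A = $26,235.30 × (1 + 0.0335/2)^(2 × 4.9)
Growth factor: (1 + 0.0335/2)^9.8 = 1.176790
A = $26,235.30 × 1.176790
A = $30,873.44

A = P(1 + r/n)^(nt) = $30,873.44


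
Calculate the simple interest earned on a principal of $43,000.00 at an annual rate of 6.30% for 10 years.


Simple interest formula: I = P × r × t
I = $43,000.00 × 0.063 × 10
I = $27,090.00

I = P × r × t = $27,090.00


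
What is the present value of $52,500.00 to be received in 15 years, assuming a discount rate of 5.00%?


Present value formula: PV = FV / (1 + r)^t
PV = $52,500.00 / (1 + 0.05)^15
PV = $52,500.00 / 2.078928
PV = $25,253.40

PV = FV / (1 + r)^t = $25,253.40


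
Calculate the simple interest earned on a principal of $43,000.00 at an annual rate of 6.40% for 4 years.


Simple interest formula: I = P × r × t
I = $43,000.00 × 0.064 × 4
I = $11,008.00

I = P × r × t = $11,008.00


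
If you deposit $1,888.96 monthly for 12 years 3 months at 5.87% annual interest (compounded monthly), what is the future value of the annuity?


Future value of an ordinary annuity: FV = PMT × ((1 + r)^n − 1) / r
Monthly rate r = 0.0587/12 ≈ 0.00489167, n = 147
FV = $1,888.96 × ((1 + 0.0587/12)^147 − 1) / (0.0587/12)
FV = $1,888.96 × 214.433816
FV = $405,056.90

FV = PMT × ((1+r)^n - 1)/r = $405,056.90


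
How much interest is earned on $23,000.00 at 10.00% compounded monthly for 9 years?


Compound interest earned = final amount − principal.
A = P(1 + r/n)^(nt) = $23,000.00 × (1 + 0.1/12)^(12 × 9) = $56,360.29
Interest = A − P = $56,360.29 − $23,000.00 = $33,360.29

Interest = A - P = $33,360.29


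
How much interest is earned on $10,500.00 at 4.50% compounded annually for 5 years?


Compound interest earned = final amount − principal.
A = P(1 + r/n)^(nt) = $10,500.00 × (1 + 0.045/1)^(1 × 5) = $13,084.91
Interest = A − P = $13,084.91 − $10,500.00 = $2,584.91

Interest = A - P = $2,584.91


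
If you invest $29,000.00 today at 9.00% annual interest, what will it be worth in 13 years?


Future value formula: FV = PV × (1 + r)^t
FV = $29,000.00 × (1 + 0.09)^13
FV = $29,000.00 × 3.0658046
FV = $88,908.33

FV = PV × (1 + r)^t = $88,908.33


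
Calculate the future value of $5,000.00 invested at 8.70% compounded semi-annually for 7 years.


Compound interest formula: A = P(1 + r/n)^(nt)
A = $5,000.00 × (1 + 0.087/2)^(2 × 7)
Growth factor: (1 + 0.087/2)^14 = 1.815074
A = $5,000.00 × 1.815074
A = $9,075.37

A = P(1 + r/n)^(nt) = $9,075.37


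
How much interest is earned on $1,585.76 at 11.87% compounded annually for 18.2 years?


Compound interest earned = final amount − principal.
A = P(1 + r/n)^(nt) = $1,585.76 × (1 + 0.1187/1)^(1 × 18.2) = $12,213.09
Interest = A − P = $12,213.09 − $1,585.76 = $10,627.33

Interest = A - P = $10,627.33


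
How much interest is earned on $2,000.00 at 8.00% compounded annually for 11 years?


Compound interest earned = final amount − principal.
A = P(1 + r/n)^(nt) = $2,000.00 × (1 + 0.08/1)^(1 × 11) = $4,663.28
Interest = A − P = $4,663.28 − $2,000.00 = $2,663.28

Interest = A - P = $2,663.28


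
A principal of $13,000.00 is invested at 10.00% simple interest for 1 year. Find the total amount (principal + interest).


Total amount formula: A = P(1 + rt) = P + P·r·t
Interest: I = P × r × t = $13,000.00 × 0.1 × 1 = $1,300.00
A = P + I = $13,000.00 + $1,300.00 = $14,300.00

A = P + I = P(1 + rt) = $14,300.00


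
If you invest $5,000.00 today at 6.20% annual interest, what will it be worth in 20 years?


Future value formula: FV = PV × (1 + r)^t
FV = $5,000.00 × (1 + 0.062)^20
FV = $5,000.00 × 3.330354
FV = $16,651.77

FV = PV × (1 + r)^t = $16,651.77


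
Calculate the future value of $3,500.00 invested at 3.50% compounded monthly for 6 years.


Compound interest formula: A = P(1 + r/n)^(nt)
A = $3,500.00 × (1 + 0.035/12)^(12 × 6)
Growth factor: (1 + 0.035/12)^72 = 1.233301
A = $3,500.00 × 1.233301
A = $4,316.55

A = P(1 + r/n)^(nt) = $4,316.55


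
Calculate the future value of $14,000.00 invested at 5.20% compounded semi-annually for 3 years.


Compound interest formula: A = P(1 + r/n)^(nt)
A = $14,000.00 × (1 + 0.052/2)^(2 × 3)
Growth factor: (1 + 0.052/2)^6 = 1.1664984
A = $14,000.00 × 1.1664984
A = $16,330.98

A = P(1 + r/n)^(nt) = $16,330.98


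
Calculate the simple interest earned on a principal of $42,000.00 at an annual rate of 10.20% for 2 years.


Simple interest formula: I = P × r × t
I = $42,000.00 × 0.102 × 2
I = $8,568.00

I = P × r × t = $8,568.00


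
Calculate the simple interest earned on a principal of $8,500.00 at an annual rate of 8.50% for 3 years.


Simple interest formula: I = P × r × t
I = $8,500.00 × 0.085 × 3
I = $2,167.50

I = P × r × t = $2,167.50


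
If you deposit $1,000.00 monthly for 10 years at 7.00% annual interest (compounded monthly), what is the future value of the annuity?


Future value of an ordinary annuity: FV = PMT × ((1 + r)^n − 1) / r
Monthly rate r = 0.07/12 ≈ 0.00583333, n = 120
FV = $1,000.00 × ((1 + 0.07/12)^120 − 1) / (0.07/12)
FV = $1,000.00 × 173.084807
FV = $173,084.81

FV = PMT × ((1+r)^n - 1)/r = $173,084.81


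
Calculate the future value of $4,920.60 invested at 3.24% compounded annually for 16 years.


Compound interest formula: A = P(1 + r/n)^(nt)
A = $4,920.60 × (1 + 0.0324/1)^(1 × 16)
Growth factor: (1 + 0.0324/1)^16 = 1.665589
A = $4,920.60 × 1.665589
A = $8,195.70

A = P(1 + r/n)^(nt) = $8,195.70


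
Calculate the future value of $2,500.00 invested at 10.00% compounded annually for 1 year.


Compound interest formula: A = P(1 + r/n)^(nt)
A = $2,500.00 × (1 + 0.1/1)^(1 × 1)
Growth factor: (1 + 0.1/1)^1 = 1.100000
A = $2,500.00 × 1.100000
A = $2,750.00

A = P(1 + r/n)^(nt) = $2,750.00


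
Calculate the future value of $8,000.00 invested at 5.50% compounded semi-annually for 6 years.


Compound interest formula: A = P(1 + r/n)^(nt)
A = $8,000.00 × (1 + 0.055/2)^(2 × 6)
Growth factor: (1 + 0.055/2)^12 = 1.384784
A = $8,000.00 × 1.384784
A = $11,078.27

A = P(1 + r/n)^(nt) = $11,078.27


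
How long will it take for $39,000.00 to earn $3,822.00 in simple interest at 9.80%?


Rearrange the simple interest formula for t:
I = P × r × t  ⇒  t = I / (P × r)
t = $3,822.00 / ($39,000.00 × 0.098)
t = 1

t = I/(P×r) = 1 year


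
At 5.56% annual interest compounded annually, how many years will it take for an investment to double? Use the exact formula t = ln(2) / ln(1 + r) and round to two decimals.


Doubling condition: (1 + r)^t = 2
Take ln of both sides: t × ln(1 + r) = ln(2)
t = ln(2) / ln(1 + r)
t = 0.693147 / 0.054109
t = 12.81

t = ln(2) / ln(1 + r) = 12.81 years


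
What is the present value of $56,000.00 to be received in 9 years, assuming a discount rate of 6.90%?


Present value formula: PV = FV / (1 + r)^t
PV = $56,000.00 / (1 + 0.069)^9
PV = $56,000.00 / 1.823053
PV = $30,717.70

PV = FV / (1 + r)^t = $30,717.70


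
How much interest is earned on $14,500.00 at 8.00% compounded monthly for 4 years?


Compound interest earned = final amount − principal.
A = P(1 + r/n)^(nt) = $14,500.00 × (1 + 0.08/12)^(12 × 4) = $19,947.16
Interest = A − P = $19,947.16 − $14,500.00 = $5,447.16

Interest = A - P = $5,447.16


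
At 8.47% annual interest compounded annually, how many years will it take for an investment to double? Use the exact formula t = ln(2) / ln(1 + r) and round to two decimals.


Doubling condition: (1 + r)^t = 2
Take ln of both sides: t × ln(1 + r) = ln(2)
t = ln(2) / ln(1 + r)
t = 0.693147 / 0.081303
t = 8.53

t = ln(2) / ln(1 + r) = 8.53 years


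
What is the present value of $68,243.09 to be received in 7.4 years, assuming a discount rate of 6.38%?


Present value formula: PV = FV / (1 + r)^t
PV = $68,243.09 / (1 + 0.0638)^7.4
PV = $68,243.09 / 1.5803886
PV = $43,181.21

PV = FV / (1 + r)^t = $43,181.21


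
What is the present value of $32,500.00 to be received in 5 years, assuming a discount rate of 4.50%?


Present value formula: PV = FV / (1 + r)^t
PV = $32,500.00 / (1 + 0.045)^5
PV = $32,500.00 / 1.246182
PV = $26,079.66

PV = FV / (1 + r)^t = $26,079.66


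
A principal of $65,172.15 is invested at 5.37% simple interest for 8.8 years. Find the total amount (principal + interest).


Total amount formula: A = P(1 + rt) = P + P·r·t
Interest: I = P × r × t = $65,172.15 × 0.0537 × 8.8 = $30,797.75
A = P + I = $65,172.15 + $30,797.75 = $95,969.90

A = P + I = P(1 + rt) = $95,969.90


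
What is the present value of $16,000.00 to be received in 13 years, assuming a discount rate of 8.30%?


Present value formula: PV = FV / (1 + r)^t
PV = $16,000.00 / (1 + 0.083)^13
PV = $16,000.00 / 2.819486
PV = $5,674.79

PV = FV / (1 + r)^t = $5,674.79


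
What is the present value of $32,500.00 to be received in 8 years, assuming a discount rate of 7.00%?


Present value formula: PV = FV / (1 + r)^t
PV = $32,500.00 / (1 + 0.07)^8
PV = $32,500.00 / 1.718186
PV = $18,915.30

PV = FV / (1 + r)^t = $18,915.30


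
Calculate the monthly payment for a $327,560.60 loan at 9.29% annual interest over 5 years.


Loan payment formula: PMT = PV × r / (1 − (1 + r)^(−n))
Monthly rate r = 0.0929/12 ≈ 0.00774167, n = 60 months
Denominator: 1 − (1 + 0.0929/12)^(−60) = 0.370426
PMT = $327,560.60 × (0.0929/12) / 0.370426
PMT = $6,845.81 per month

PMT = PV × r / (1-(1+r)^(-n)) = $6,845.81/month
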